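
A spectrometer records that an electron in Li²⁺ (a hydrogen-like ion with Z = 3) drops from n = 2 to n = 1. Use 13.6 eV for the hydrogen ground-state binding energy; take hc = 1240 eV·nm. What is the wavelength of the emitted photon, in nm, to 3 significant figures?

13.5 nm

For Z = 3 the level energies scale as Z², so the effective Rydberg energy is 13.6 × 9 = 122.4 eV.
ΔE = 122.4 × (1/1² − 1/2²) = 122.4 × 0.7500 = 91.80 eV.
λ = hc/ΔE = 1240 / 91.80 = 13.5 nm.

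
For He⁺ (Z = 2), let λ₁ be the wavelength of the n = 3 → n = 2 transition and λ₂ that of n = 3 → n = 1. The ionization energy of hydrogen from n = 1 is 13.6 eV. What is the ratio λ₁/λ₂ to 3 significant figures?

6.40

λ ∝ 1/ΔE ∝ 1/(1/n_f² − 1/n_i²), and the Z² and hc factors cancel in the ratio.
λ₁/λ₂ = (1/1² − 1/3²)/(1/2² − 1/3²) = 0.8889/0.1389 = 6.40.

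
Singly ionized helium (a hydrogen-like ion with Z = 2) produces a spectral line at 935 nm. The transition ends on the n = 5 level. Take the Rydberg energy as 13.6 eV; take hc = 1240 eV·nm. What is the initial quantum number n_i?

n_i = 8

The photon energy is ΔE = hc/λ = 1240 / 935 = 1.326 eV.
With Z = 2, ΔE = 54.40 × (1/n_f² − 1/n_i²), so 1/n_f² − 1/n_i² = 0.02438.
With n_f = 5: 1/n_i² = 1/25 − 0.02438 = 0.01562, so n_i ≈ 8.00.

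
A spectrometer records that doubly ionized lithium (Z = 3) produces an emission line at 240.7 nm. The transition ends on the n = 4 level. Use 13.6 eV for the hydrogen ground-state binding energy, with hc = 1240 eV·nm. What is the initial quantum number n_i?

The photon energy is ΔE = hc/λ = 1240 / 240.7 = 5.152 eV.
With Z = 3, ΔE = 122.4 × (1/n_f² − 1/n_i²), so 1/n_f² − 1/n_i² = 0.04209.
With n_f = 4: 1/n_i² = 1/16 − 0.04209 = 0.02041, so n_i ≈ 7.00.

n_i = 7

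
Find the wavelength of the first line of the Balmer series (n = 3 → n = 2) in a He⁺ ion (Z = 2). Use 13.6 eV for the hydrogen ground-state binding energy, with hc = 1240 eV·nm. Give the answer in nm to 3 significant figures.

The Balmer series terminates on n_f = 2; the first line has n_i = 2+1 = 3.
ΔE = 54.40 × (1/2² − 1/3²) = 7.556 eV.
λ = 1240 / 7.556 = 164 nm.

164 nm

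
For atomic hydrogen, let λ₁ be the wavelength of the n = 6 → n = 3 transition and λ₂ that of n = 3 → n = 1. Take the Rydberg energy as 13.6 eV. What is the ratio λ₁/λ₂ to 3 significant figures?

λ ∝ 1/ΔE ∝ 1/(1/n_f² − 1/n_i²), and the Z² and hc factors cancel in the ratio.
λ₁/λ₂ = (1/1² − 1/3²)/(1/3² − 1/6²) = 0.8889/0.08333 = 10.7.

10.7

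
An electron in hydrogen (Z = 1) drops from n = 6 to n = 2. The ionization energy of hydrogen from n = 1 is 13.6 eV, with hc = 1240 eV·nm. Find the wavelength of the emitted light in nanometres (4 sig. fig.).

410.3 nm

ΔE = 13.60 × (1/2² − 1/6²) = 13.60 × 0.2222 = 3.022 eV.
λ = hc/ΔE = 1240 / 3.022 = 410.3 nm.
This line belongs to the Balmer series.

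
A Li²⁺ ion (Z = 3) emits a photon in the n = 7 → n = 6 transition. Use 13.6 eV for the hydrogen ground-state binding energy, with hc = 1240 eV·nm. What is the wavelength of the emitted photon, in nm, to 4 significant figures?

For Z = 3 the level energies scale as Z², so the effective Rydberg energy is 13.6 × 9 = 122.4 eV.
ΔE = 122.4 × (1/6² − 1/7²) = 122.4 × 0.007370 = 0.9020 eV.
λ = hc/ΔE = 1240 / 0.9020 = 1375 nm.

1375 nm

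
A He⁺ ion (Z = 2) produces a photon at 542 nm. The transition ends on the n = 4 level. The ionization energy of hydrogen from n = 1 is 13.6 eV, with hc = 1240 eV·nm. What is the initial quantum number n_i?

n_i = 7

The photon energy is ΔE = hc/λ = 1240 / 542 = 2.288 eV.
With Z = 2, ΔE = 54.40 × (1/n_f² − 1/n_i²), so 1/n_f² − 1/n_i² = 0.04206.
With n_f = 4: 1/n_i² = 1/16 − 0.04206 = 0.02044, so n_i ≈ 6.99.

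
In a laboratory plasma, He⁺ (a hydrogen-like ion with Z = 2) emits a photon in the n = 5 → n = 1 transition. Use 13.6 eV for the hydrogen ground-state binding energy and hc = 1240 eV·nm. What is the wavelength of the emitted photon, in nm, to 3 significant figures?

For Z = 2 the level energies scale as Z², so the effective Rydberg energy is 13.6 × 4 = 54.40 eV.
ΔE = 54.40 × (1/1² − 1/5²) = 54.40 × 0.9600 = 52.22 eV.
λ = hc/ΔE = 1240 / 52.22 = 23.7 nm.

23.7 nm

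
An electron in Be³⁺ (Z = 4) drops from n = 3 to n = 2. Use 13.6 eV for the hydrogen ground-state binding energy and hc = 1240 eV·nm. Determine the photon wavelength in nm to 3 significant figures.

41.0 nm

For Z = 4 the level energies scale as Z², so the effective Rydberg energy is 13.6 × 16 = 217.6 eV.
ΔE = 217.6 × (1/2² − 1/3²) = 217.6 × 0.1389 = 30.22 eV.
λ = hc/ΔE = 1240 / 30.22 = 41.0 nm.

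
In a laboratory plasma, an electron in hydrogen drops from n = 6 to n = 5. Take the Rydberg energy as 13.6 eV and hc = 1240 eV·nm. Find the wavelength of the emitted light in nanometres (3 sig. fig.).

7460 nm

ΔE = 13.60 × (1/5² − 1/6²) = 13.60 × 0.01222 = 0.1662 eV.
λ = hc/ΔE = 1240 / 0.1662 = 7460 nm.
This line belongs to the Pfund series.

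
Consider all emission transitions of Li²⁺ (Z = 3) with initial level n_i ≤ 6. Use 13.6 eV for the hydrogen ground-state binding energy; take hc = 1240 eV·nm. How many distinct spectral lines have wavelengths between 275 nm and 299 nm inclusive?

Enumerate all n_i → n_f pairs with 1 ≤ n_f < n_i ≤ 6 and compute λ = 1240 / [13.6·9·(1/n_f² − 1/n_i²)].
Lines falling in [275, 299] nm: 6→4 (291.8 nm).

1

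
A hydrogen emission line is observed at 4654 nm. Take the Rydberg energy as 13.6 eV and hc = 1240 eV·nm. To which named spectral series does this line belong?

ΔE = 1240/4654 = 0.2664 eV.
This matches 13.6 × (1/5² − 1/7²), so n_f = 5: the Pfund series.

Pfund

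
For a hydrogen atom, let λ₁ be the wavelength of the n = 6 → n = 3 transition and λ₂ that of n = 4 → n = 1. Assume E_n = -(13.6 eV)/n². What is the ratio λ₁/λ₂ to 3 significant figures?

λ ∝ 1/ΔE ∝ 1/(1/n_f² − 1/n_i²), and the Z² and hc factors cancel in the ratio.
λ₁/λ₂ = (1/1² − 1/4²)/(1/3² − 1/6²) = 0.9375/0.08333 = 11.3.

11.3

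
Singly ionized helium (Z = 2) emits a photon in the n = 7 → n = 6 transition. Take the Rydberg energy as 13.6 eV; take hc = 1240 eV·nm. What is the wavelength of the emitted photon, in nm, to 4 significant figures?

For Z = 2 the level energies scale as Z², so the effective Rydberg energy is 13.6 × 4 = 54.40 eV.
ΔE = 54.40 × (1/6² − 1/7²) = 54.40 × 0.007370 = 0.4009 eV.
λ = hc/ΔE = 1240 / 0.4009 = 3093 nm.

3093 nm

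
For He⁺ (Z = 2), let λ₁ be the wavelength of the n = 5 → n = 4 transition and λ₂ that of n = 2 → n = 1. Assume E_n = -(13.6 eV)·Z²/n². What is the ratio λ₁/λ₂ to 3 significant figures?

33.3

λ ∝ 1/ΔE ∝ 1/(1/n_f² − 1/n_i²), and the Z² and hc factors cancel in the ratio.
λ₁/λ₂ = (1/1² − 1/2²)/(1/4² − 1/5²) = 0.7500/0.02250 = 33.3.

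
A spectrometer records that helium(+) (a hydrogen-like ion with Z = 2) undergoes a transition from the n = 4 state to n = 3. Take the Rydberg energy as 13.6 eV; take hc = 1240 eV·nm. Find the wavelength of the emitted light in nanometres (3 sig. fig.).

469 nm

For Z = 2 the level energies scale as Z², so the effective Rydberg energy is 13.6 × 4 = 54.40 eV.
ΔE = 54.40 × (1/3² − 1/4²) = 54.40 × 0.04861 = 2.644 eV.
λ = hc/ΔE = 1240 / 2.644 = 469 nm.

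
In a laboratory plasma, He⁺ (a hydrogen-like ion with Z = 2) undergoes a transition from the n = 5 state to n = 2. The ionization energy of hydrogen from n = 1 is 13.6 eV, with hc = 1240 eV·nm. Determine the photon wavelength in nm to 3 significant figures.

For Z = 2 the level energies scale as Z², so the effective Rydberg energy is 13.6 × 4 = 54.40 eV.
ΔE = 54.40 × (1/2² − 1/5²) = 54.40 × 0.2100 = 11.42 eV.
λ = hc/ΔE = 1240 / 11.42 = 109 nm.

109 nm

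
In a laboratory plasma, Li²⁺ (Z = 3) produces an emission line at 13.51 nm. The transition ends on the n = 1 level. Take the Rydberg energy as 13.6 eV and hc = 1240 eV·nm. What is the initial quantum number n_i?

n_i = 2

The photon energy is ΔE = hc/λ = 1240 / 13.51 = 91.78 eV.
With Z = 3, ΔE = 122.4 × (1/n_f² − 1/n_i²), so 1/n_f² − 1/n_i² = 0.7499.
With n_f = 1: 1/n_i² = 1/1 − 0.7499 = 0.2501, so n_i ≈ 2.00.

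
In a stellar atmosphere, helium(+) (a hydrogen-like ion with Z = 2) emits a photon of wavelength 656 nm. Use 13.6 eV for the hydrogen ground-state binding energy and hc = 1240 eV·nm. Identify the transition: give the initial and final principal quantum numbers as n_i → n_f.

n_i = 6, n_f = 4

The photon energy is ΔE = hc/λ = 1240 / 656 = 1.890 eV.
With Z = 2, ΔE = 54.40 × (1/n_f² − 1/n_i²), so 1/n_f² − 1/n_i² = 0.03475.
Trying n_f = 4 gives 1/n_i² = 0.02775, i.e. n_i ≈ 6; this pair matches.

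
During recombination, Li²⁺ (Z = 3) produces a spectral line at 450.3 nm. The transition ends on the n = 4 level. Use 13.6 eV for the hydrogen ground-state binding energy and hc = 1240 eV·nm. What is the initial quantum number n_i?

The photon energy is ΔE = hc/λ = 1240 / 450.3 = 2.754 eV.
With Z = 3, ΔE = 122.4 × (1/n_f² − 1/n_i²), so 1/n_f² − 1/n_i² = 0.02250.
With n_f = 4: 1/n_i² = 1/16 − 0.02250 = 0.04000, so n_i ≈ 5.00.

n_i = 5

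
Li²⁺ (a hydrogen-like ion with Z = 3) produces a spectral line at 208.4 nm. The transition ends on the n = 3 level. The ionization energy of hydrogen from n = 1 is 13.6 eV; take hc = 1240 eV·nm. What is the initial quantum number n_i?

n_i = 4

The photon energy is ΔE = hc/λ = 1240 / 208.4 = 5.950 eV.
With Z = 3, ΔE = 122.4 × (1/n_f² − 1/n_i²), so 1/n_f² − 1/n_i² = 0.04861.
With n_f = 3: 1/n_i² = 1/9 − 0.04861 = 0.06250, so n_i ≈ 4.00.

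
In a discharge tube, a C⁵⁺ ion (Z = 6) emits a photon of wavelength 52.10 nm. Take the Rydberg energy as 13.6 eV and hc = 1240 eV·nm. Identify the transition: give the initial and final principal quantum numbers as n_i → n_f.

The photon energy is ΔE = hc/λ = 1240 / 52.10 = 23.80 eV.
With Z = 6, ΔE = 489.6 × (1/n_f² − 1/n_i²), so 1/n_f² − 1/n_i² = 0.04861.
Trying n_f = 3 gives 1/n_i² = 0.06250, i.e. n_i ≈ 4; this pair matches.

n_i = 4, n_f = 3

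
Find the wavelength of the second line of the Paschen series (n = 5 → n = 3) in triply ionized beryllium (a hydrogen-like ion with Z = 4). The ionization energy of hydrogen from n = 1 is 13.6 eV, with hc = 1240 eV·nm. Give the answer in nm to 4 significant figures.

80.14 nm

The Paschen series terminates on n_f = 3; the second line has n_i = 3+2 = 5.
ΔE = 217.6 × (1/3² − 1/5²) = 15.47 eV.
λ = 1240 / 15.47 = 80.14 nm.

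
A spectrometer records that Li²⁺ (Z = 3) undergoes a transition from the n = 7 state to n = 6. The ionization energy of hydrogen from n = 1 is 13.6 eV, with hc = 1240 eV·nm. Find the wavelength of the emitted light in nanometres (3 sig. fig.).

1370 nm

For Z = 3 the level energies scale as Z², so the effective Rydberg energy is 13.6 × 9 = 122.4 eV.
ΔE = 122.4 × (1/6² − 1/7²) = 122.4 × 0.007370 = 0.9020 eV.
λ = hc/ΔE = 1240 / 0.9020 = 1370 nm.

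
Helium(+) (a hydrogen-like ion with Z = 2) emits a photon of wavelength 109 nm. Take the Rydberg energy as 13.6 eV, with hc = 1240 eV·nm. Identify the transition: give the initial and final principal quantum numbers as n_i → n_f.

The photon energy is ΔE = hc/λ = 1240 / 109 = 11.38 eV.
With Z = 2, ΔE = 54.40 × (1/n_f² − 1/n_i²), so 1/n_f² − 1/n_i² = 0.2091.
Trying n_f = 2 gives 1/n_i² = 0.04088, i.e. n_i ≈ 5; this pair matches.

n_i = 5, n_f = 2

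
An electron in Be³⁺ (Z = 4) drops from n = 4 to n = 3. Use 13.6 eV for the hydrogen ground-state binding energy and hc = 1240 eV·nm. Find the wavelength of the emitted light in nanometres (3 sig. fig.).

117 nm

For Z = 4 the level energies scale as Z², so the effective Rydberg energy is 13.6 × 16 = 217.6 eV.
ΔE = 217.6 × (1/3² − 1/4²) = 217.6 × 0.04861 = 10.58 eV.
λ = hc/ΔE = 1240 / 10.58 = 117 nm.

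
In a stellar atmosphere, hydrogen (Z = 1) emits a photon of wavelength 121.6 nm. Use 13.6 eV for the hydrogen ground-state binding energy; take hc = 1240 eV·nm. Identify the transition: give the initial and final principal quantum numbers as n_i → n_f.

The photon energy is ΔE = hc/λ = 1240 / 121.6 = 10.20 eV.
With Z = 1, ΔE = 13.60 × (1/n_f² − 1/n_i²), so 1/n_f² − 1/n_i² = 0.7498.
Trying n_f = 1 gives 1/n_i² = 0.2502, i.e. n_i ≈ 2; this pair matches.

n_i = 2, n_f = 1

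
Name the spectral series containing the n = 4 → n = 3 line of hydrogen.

Paschen

The series is set by the lower level: n_f = 3 is the Paschen series.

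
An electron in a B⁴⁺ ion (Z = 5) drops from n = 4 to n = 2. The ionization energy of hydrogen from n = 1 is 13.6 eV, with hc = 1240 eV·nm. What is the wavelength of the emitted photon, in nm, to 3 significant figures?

For Z = 5 the level energies scale as Z², so the effective Rydberg energy is 13.6 × 25 = 340.0 eV.
ΔE = 340.0 × (1/2² − 1/4²) = 340.0 × 0.1875 = 63.75 eV.
λ = hc/ΔE = 1240 / 63.75 = 19.5 nm.

19.5 nm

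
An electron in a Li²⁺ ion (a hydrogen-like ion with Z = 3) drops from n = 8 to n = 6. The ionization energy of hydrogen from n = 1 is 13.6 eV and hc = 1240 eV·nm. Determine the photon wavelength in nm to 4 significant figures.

833.6 nm

For Z = 3 the level energies scale as Z², so the effective Rydberg energy is 13.6 × 9 = 122.4 eV.
ΔE = 122.4 × (1/6² − 1/8²) = 122.4 × 0.01215 = 1.488 eV.
λ = hc/ΔE = 1240 / 1.488 = 833.6 nm.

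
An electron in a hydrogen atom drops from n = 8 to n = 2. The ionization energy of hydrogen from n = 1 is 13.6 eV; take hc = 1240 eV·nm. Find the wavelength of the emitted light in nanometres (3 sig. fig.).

ΔE = 13.60 × (1/2² − 1/8²) = 13.60 × 0.2344 = 3.188 eV.
λ = hc/ΔE = 1240 / 3.188 = 389 nm.
This line belongs to the Balmer series.

389 nm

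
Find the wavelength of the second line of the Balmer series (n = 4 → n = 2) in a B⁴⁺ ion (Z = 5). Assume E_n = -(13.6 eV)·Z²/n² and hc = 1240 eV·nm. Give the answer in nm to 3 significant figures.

The Balmer series terminates on n_f = 2; the second line has n_i = 2+2 = 4.
ΔE = 340.0 × (1/2² − 1/4²) = 63.75 eV.
λ = 1240 / 63.75 = 19.5 nm.

19.5 nm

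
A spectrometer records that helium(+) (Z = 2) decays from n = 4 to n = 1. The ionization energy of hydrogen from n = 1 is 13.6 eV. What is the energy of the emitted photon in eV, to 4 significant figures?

The Bohr energies scale as Z², so for Z = 2: E_n = −54.40/n² eV.
E_4 = −54.40/16 = −3.400 eV and E_1 = −54.40/1 = −54.40 eV.
The photon energy is |E_4 − E_1| = 51.00 eV.

51.00 eV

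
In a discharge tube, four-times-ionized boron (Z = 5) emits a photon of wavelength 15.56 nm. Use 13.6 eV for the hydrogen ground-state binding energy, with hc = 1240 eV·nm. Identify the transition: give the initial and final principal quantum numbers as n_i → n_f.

The photon energy is ΔE = hc/λ = 1240 / 15.56 = 79.69 eV.
With Z = 5, ΔE = 340.0 × (1/n_f² − 1/n_i²), so 1/n_f² − 1/n_i² = 0.2344.
Trying n_f = 2 gives 1/n_i² = 0.01561, i.e. n_i ≈ 8; this pair matches.

n_i = 8, n_f = 2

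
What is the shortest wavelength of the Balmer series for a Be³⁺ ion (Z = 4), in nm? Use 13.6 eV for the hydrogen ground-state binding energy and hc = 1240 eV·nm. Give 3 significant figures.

22.8 nm

The Balmer series has lower level n_f = 2; the series limit corresponds to n_i → ∞.
ΔE_max = 13.6 × 16 / 2² = 54.40 eV.
λ_min = 1240 / 54.40 = 22.8 nm.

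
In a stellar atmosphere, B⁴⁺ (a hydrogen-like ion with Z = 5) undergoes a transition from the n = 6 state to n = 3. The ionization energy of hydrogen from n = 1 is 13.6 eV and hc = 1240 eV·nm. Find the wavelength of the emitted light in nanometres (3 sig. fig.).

43.8 nm

For Z = 5 the level energies scale as Z², so the effective Rydberg energy is 13.6 × 25 = 340.0 eV.
ΔE = 340.0 × (1/3² − 1/6²) = 340.0 × 0.08333 = 28.33 eV.
λ = hc/ΔE = 1240 / 28.33 = 43.8 nm.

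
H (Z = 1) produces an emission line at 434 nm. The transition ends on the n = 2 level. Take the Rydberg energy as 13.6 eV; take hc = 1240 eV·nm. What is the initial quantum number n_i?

n_i = 5

The photon energy is ΔE = hc/λ = 1240 / 434 = 2.857 eV.
With Z = 1, ΔE = 13.60 × (1/n_f² − 1/n_i²), so 1/n_f² − 1/n_i² = 0.2101.
With n_f = 2: 1/n_i² = 1/4 − 0.2101 = 0.03992, so n_i ≈ 5.01.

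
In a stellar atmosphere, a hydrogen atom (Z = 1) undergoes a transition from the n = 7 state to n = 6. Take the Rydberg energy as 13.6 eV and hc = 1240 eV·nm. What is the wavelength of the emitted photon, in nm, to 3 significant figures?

12400 nm

ΔE = 13.60 × (1/6² − 1/7²) = 13.60 × 0.007370 = 0.1002 eV.
λ = hc/ΔE = 1240 / 0.1002 = 12400 nm.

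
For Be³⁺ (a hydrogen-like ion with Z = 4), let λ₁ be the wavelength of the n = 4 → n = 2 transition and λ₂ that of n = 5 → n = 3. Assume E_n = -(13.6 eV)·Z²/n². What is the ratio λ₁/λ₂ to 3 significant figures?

λ ∝ 1/ΔE ∝ 1/(1/n_f² − 1/n_i²), and the Z² and hc factors cancel in the ratio.
λ₁/λ₂ = (1/3² − 1/5²)/(1/2² − 1/4²) = 0.07111/0.1875 = 0.379.

0.379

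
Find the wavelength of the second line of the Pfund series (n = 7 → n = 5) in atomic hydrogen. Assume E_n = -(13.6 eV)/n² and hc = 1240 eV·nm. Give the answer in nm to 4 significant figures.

The Pfund series terminates on n_f = 5; the second line has n_i = 5+2 = 7.
ΔE = 13.60 × (1/5² − 1/7²) = 0.2664 eV.
λ = 1240 / 0.2664 = 4654 nm.

4654 nm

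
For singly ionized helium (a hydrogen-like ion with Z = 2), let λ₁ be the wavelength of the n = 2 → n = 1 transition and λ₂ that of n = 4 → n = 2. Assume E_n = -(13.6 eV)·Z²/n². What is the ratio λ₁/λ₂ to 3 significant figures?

0.250

λ ∝ 1/ΔE ∝ 1/(1/n_f² − 1/n_i²), and the Z² and hc factors cancel in the ratio.
λ₁/λ₂ = (1/2² − 1/4²)/(1/1² − 1/2²) = 0.1875/0.7500 = 0.250.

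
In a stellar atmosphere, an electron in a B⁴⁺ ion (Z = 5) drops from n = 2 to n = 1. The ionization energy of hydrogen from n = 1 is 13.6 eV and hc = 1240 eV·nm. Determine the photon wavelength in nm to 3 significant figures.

For Z = 5 the level energies scale as Z², so the effective Rydberg energy is 13.6 × 25 = 340.0 eV.
ΔE = 340.0 × (1/1² − 1/2²) = 340.0 × 0.7500 = 255.0 eV.
λ = hc/ΔE = 1240 / 255.0 = 4.86 nm.

4.86 nm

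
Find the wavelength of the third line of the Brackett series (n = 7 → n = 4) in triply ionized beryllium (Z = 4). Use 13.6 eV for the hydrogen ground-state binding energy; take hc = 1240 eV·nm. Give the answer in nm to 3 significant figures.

135 nm

The Brackett series terminates on n_f = 4; the third line has n_i = 4+3 = 7.
ΔE = 217.6 × (1/4² − 1/7²) = 9.159 eV.
λ = 1240 / 9.159 = 135 nm.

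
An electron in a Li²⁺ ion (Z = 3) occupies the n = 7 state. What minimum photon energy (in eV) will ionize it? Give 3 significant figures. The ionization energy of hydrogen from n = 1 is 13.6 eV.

E_n = −13.6 Z²/n² = −122.4/n² eV for Z = 3.
E_7 = −122.4/49 = −2.50 eV, so ionization (to E = 0) requires 2.50 eV.

2.50 eV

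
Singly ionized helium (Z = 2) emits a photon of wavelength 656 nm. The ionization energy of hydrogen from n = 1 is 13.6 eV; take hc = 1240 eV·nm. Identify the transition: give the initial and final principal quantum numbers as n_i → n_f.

The photon energy is ΔE = hc/λ = 1240 / 656 = 1.890 eV.
With Z = 2, ΔE = 54.40 × (1/n_f² − 1/n_i²), so 1/n_f² − 1/n_i² = 0.03475.
Trying n_f = 4 gives 1/n_i² = 0.02775, i.e. n_i ≈ 6; this pair matches.

n_i = 6, n_f = 4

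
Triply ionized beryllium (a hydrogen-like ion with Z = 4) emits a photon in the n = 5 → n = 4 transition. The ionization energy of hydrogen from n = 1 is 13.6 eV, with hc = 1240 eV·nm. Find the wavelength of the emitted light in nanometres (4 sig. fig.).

253.3 nm

For Z = 4 the level energies scale as Z², so the effective Rydberg energy is 13.6 × 16 = 217.6 eV.
ΔE = 217.6 × (1/4² − 1/5²) = 217.6 × 0.02250 = 4.896 eV.
λ = hc/ΔE = 1240 / 4.896 = 253.3 nm.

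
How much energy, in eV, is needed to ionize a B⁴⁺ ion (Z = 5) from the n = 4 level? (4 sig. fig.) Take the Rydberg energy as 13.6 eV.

21.25 eV

E_n = −13.6 Z²/n² = −340.0/n² eV for Z = 5.
E_4 = −340.0/16 = −21.25 eV, so ionization (to E = 0) requires 21.25 eV.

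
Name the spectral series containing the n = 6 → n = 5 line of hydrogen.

Pfund

The series is set by the lower level: n_f = 5 is the Pfund series.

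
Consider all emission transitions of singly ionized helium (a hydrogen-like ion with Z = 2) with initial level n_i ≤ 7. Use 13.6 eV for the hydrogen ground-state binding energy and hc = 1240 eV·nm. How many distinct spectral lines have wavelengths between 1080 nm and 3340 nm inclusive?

Enumerate all n_i → n_f pairs with 1 ≤ n_f < n_i ≤ 7 and compute λ = 1240 / [13.6·4·(1/n_f² − 1/n_i²)].
Lines falling in [1080, 3340] nm: 7→5 (1163 nm), 6→5 (1865 nm), 7→6 (3093 nm).

3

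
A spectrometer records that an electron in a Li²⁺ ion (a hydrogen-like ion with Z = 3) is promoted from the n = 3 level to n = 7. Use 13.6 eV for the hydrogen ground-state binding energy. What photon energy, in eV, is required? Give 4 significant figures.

The Bohr energies scale as Z², so for Z = 3: E_n = −122.4/n² eV.
E_7 = −122.4/49 = −2.498 eV and E_3 = −122.4/9 = −13.60 eV.
The photon energy is |E_7 − E_3| = 11.10 eV.

11.10 eV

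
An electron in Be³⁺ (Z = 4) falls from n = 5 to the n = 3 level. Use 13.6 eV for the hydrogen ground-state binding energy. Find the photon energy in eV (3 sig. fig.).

15.5 eV

The Bohr energies scale as Z², so for Z = 4: E_n = −217.6/n² eV.
E_5 = −217.6/25 = −8.704 eV and E_3 = −217.6/9 = −24.18 eV.
The photon energy is |E_5 − E_3| = 15.5 eV.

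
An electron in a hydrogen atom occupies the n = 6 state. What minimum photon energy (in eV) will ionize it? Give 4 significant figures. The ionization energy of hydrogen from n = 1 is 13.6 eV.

E_6 = −13.60/36 = −0.3778 eV, so ionization (to E = 0) requires 0.3778 eV.

0.3778 eV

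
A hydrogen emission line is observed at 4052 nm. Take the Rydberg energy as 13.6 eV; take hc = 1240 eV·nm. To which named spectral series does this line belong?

Brackett

ΔE = 1240/4052 = 0.3060 eV.
This matches 13.6 × (1/4² − 1/5²), so n_f = 4: the Brackett series.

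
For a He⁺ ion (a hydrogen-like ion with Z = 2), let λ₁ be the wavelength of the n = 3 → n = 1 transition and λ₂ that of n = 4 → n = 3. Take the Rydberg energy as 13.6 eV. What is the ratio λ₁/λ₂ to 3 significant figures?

λ ∝ 1/ΔE ∝ 1/(1/n_f² − 1/n_i²), and the Z² and hc factors cancel in the ratio.
λ₁/λ₂ = (1/3² − 1/4²)/(1/1² − 1/3²) = 0.04861/0.8889 = 0.0547.

0.0547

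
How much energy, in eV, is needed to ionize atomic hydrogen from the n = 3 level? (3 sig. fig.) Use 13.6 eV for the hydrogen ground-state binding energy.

E_3 = −13.60/9 = −1.51 eV, so ionization (to E = 0) requires 1.51 eV.

1.51 eV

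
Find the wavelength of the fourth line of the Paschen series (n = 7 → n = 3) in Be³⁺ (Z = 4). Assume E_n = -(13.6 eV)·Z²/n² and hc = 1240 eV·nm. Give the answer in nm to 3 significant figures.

62.8 nm

The Paschen series terminates on n_f = 3; the fourth line has n_i = 3+4 = 7.
ΔE = 217.6 × (1/3² − 1/7²) = 19.74 eV.
λ = 1240 / 19.74 = 62.8 nm.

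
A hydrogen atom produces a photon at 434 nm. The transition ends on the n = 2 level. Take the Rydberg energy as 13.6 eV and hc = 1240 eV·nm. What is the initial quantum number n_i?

The photon energy is ΔE = hc/λ = 1240 / 434 = 2.857 eV.
With Z = 1, ΔE = 13.60 × (1/n_f² − 1/n_i²), so 1/n_f² − 1/n_i² = 0.2101.
With n_f = 2: 1/n_i² = 1/4 − 0.2101 = 0.03992, so n_i ≈ 5.01.

n_i = 5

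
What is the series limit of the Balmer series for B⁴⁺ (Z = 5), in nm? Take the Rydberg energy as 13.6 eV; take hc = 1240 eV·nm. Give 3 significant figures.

The Balmer series has lower level n_f = 2; the series limit corresponds to n_i → ∞.
ΔE_max = 13.6 × 25 / 2² = 85.00 eV.
λ_min = 1240 / 85.00 = 14.6 nm.

14.6 nm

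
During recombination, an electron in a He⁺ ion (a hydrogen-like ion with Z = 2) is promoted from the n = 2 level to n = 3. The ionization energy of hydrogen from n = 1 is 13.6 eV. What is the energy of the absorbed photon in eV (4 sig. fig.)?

The Bohr energies scale as Z², so for Z = 2: E_n = −54.40/n² eV.
E_3 = −54.40/9 = −6.044 eV and E_2 = −54.40/4 = −13.60 eV.
The photon energy is |E_3 − E_2| = 7.556 eV.

7.556 eV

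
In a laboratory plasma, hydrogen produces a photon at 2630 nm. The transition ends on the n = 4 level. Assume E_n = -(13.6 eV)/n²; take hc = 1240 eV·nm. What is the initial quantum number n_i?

The photon energy is ΔE = hc/λ = 1240 / 2630 = 0.4715 eV.
With Z = 1, ΔE = 13.60 × (1/n_f² − 1/n_i²), so 1/n_f² − 1/n_i² = 0.03467.
With n_f = 4: 1/n_i² = 1/16 − 0.03467 = 0.02783, so n_i ≈ 5.99.

n_i = 6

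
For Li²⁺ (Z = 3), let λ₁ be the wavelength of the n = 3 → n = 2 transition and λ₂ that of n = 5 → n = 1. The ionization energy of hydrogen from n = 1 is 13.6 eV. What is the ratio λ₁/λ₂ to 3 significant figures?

6.91

λ ∝ 1/ΔE ∝ 1/(1/n_f² − 1/n_i²), and the Z² and hc factors cancel in the ratio.
λ₁/λ₂ = (1/1² − 1/5²)/(1/2² − 1/3²) = 0.9600/0.1389 = 6.91.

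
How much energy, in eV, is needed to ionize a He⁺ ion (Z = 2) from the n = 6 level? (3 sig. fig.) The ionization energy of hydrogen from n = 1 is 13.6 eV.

E_n = −13.6 Z²/n² = −54.40/n² eV for Z = 2.
E_6 = −54.40/36 = −1.51 eV, so ionization (to E = 0) requires 1.51 eV.

1.51 eV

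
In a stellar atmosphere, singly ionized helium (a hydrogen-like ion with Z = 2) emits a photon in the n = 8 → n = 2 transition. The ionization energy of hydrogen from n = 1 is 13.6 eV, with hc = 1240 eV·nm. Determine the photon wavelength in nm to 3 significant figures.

For Z = 2 the level energies scale as Z², so the effective Rydberg energy is 13.6 × 4 = 54.40 eV.
ΔE = 54.40 × (1/2² − 1/8²) = 54.40 × 0.2344 = 12.75 eV.
λ = hc/ΔE = 1240 / 12.75 = 97.3 nm.

97.3 nm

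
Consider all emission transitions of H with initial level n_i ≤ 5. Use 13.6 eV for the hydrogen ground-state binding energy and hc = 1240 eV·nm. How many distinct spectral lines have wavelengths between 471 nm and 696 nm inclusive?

2

Enumerate all n_i → n_f pairs with 1 ≤ n_f < n_i ≤ 5 and compute λ = 1240 / [13.6·1·(1/n_f² − 1/n_i²)].
Lines falling in [471, 696] nm: 4→2 (486.3 nm), 3→2 (656.5 nm).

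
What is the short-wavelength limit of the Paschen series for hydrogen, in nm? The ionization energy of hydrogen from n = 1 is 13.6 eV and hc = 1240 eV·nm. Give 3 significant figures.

821 nm

The Paschen series has lower level n_f = 3; the series limit corresponds to n_i → ∞.
ΔE_max = 13.6 × 1 / 3² = 1.511 eV.
λ_min = 1240 / 1.511 = 821 nm.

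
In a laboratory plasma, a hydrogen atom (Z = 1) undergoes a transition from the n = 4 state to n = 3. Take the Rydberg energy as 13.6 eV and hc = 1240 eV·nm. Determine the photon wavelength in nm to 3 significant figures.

ΔE = 13.60 × (1/3² − 1/4²) = 13.60 × 0.04861 = 0.6611 eV.
λ = hc/ΔE = 1240 / 0.6611 = 1880 nm.
This line belongs to the Paschen series.

1880 nm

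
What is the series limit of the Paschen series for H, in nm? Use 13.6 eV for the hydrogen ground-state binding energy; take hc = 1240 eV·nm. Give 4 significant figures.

820.6 nm

The Paschen series has lower level n_f = 3; the series limit corresponds to n_i → ∞.
ΔE_max = 13.6 × 1 / 3² = 1.511 eV.
λ_min = 1240 / 1.511 = 820.6 nm.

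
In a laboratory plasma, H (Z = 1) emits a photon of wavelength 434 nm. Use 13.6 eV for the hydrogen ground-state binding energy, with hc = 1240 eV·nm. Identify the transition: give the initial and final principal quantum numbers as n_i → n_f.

n_i = 5, n_f = 2

The photon energy is ΔE = hc/λ = 1240 / 434 = 2.857 eV.
With Z = 1, ΔE = 13.60 × (1/n_f² − 1/n_i²), so 1/n_f² − 1/n_i² = 0.2101.
Trying n_f = 2 gives 1/n_i² = 0.03992, i.e. n_i ≈ 5; this pair matches.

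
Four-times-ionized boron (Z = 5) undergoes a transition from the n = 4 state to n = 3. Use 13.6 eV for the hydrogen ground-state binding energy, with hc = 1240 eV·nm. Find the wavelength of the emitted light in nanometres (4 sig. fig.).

75.03 nm

For Z = 5 the level energies scale as Z², so the effective Rydberg energy is 13.6 × 25 = 340.0 eV.
ΔE = 340.0 × (1/3² − 1/4²) = 340.0 × 0.04861 = 16.53 eV.
λ = hc/ΔE = 1240 / 16.53 = 75.03 nm.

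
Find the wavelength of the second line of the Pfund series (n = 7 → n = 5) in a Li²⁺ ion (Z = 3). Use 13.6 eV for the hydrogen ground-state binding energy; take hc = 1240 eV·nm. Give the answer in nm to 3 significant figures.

The Pfund series terminates on n_f = 5; the second line has n_i = 5+2 = 7.
ΔE = 122.4 × (1/5² − 1/7²) = 2.398 eV.
λ = 1240 / 2.398 = 517 nm.

517 nm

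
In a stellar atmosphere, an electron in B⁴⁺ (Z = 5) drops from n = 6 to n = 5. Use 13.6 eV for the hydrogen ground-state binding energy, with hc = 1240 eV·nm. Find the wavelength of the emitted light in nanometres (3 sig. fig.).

For Z = 5 the level energies scale as Z², so the effective Rydberg energy is 13.6 × 25 = 340.0 eV.
ΔE = 340.0 × (1/5² − 1/6²) = 340.0 × 0.01222 = 4.156 eV.
λ = hc/ΔE = 1240 / 4.156 = 298 nm.

298 nm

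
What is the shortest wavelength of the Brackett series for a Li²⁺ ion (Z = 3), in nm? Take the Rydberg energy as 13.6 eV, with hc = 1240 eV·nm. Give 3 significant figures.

162 nm

The Brackett series has lower level n_f = 4; the series limit corresponds to n_i → ∞.
ΔE_max = 13.6 × 9 / 4² = 7.650 eV.
λ_min = 1240 / 7.650 = 162 nm.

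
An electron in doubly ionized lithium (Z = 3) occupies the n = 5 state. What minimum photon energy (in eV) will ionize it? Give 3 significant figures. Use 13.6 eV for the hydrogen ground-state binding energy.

E_n = −13.6 Z²/n² = −122.4/n² eV for Z = 3.
E_5 = −122.4/25 = −4.90 eV, so ionization (to E = 0) requires 4.90 eV.

4.90 eV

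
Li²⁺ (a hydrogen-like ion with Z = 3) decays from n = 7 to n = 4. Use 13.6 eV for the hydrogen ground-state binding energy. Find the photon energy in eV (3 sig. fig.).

The Bohr energies scale as Z², so for Z = 3: E_n = −122.4/n² eV.
E_7 = −122.4/49 = −2.498 eV and E_4 = −122.4/16 = −7.650 eV.
The photon energy is |E_7 − E_4| = 5.15 eV.

5.15 eV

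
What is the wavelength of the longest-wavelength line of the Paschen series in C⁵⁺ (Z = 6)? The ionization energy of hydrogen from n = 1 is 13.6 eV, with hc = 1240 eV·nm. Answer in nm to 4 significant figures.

52.10 nm

The Paschen series terminates on n_f = 3; the first line has n_i = 3+1 = 4.
ΔE = 489.6 × (1/3² − 1/4²) = 23.80 eV.
λ = 1240 / 23.80 = 52.10 nm.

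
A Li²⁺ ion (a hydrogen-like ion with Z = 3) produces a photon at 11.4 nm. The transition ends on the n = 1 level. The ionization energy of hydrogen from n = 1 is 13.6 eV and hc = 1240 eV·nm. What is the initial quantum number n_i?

n_i = 3

The photon energy is ΔE = hc/λ = 1240 / 11.4 = 108.8 eV.
With Z = 3, ΔE = 122.4 × (1/n_f² − 1/n_i²), so 1/n_f² − 1/n_i² = 0.8887.
With n_f = 1: 1/n_i² = 1/1 − 0.8887 = 0.1113, so n_i ≈ 3.00.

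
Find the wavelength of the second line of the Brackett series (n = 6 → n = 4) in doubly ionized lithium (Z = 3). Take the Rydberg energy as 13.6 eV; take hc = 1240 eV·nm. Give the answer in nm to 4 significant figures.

The Brackett series terminates on n_f = 4; the second line has n_i = 4+2 = 6.
ΔE = 122.4 × (1/4² − 1/6²) = 4.250 eV.
λ = 1240 / 4.250 = 291.8 nm.

291.8 nm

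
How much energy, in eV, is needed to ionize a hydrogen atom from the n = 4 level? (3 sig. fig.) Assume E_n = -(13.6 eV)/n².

E_4 = −13.60/16 = −0.850 eV, so ionization (to E = 0) requires 0.850 eV.

0.850 eV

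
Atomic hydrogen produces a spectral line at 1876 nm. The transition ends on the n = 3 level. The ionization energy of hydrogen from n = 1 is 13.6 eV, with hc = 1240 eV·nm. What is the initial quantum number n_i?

The photon energy is ΔE = hc/λ = 1240 / 1876 = 0.6610 eV.
With Z = 1, ΔE = 13.60 × (1/n_f² − 1/n_i²), so 1/n_f² − 1/n_i² = 0.04860.
With n_f = 3: 1/n_i² = 1/9 − 0.04860 = 0.06251, so n_i ≈ 4.00.

n_i = 4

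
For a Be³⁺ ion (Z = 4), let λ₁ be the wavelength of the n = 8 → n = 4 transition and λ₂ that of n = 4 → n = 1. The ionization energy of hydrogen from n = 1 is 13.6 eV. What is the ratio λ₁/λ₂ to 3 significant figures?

20.0

λ ∝ 1/ΔE ∝ 1/(1/n_f² − 1/n_i²), and the Z² and hc factors cancel in the ratio.
λ₁/λ₂ = (1/1² − 1/4²)/(1/4² − 1/8²) = 0.9375/0.04688 = 20.0.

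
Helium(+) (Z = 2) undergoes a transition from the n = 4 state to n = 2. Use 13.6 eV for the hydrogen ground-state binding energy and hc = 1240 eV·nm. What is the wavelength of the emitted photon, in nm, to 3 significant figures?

For Z = 2 the level energies scale as Z², so the effective Rydberg energy is 13.6 × 4 = 54.40 eV.
ΔE = 54.40 × (1/2² − 1/4²) = 54.40 × 0.1875 = 10.20 eV.
λ = hc/ΔE = 1240 / 10.20 = 122 nm.

122 nm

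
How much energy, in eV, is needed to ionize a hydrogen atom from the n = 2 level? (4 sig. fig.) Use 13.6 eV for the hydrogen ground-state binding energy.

3.400 eV

E_2 = −13.60/4 = −3.400 eV, so ionization (to E = 0) requires 3.400 eV.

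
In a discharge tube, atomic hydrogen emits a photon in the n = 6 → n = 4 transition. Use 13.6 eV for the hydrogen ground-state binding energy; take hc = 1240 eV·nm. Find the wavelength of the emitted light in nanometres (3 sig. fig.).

2630 nm

ΔE = 13.60 × (1/4² − 1/6²) = 13.60 × 0.03472 = 0.4722 eV.
λ = hc/ΔE = 1240 / 0.4722 = 2630 nm.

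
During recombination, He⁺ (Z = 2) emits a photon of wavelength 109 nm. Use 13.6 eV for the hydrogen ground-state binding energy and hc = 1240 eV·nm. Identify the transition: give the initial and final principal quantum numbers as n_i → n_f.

The photon energy is ΔE = hc/λ = 1240 / 109 = 11.38 eV.
With Z = 2, ΔE = 54.40 × (1/n_f² − 1/n_i²), so 1/n_f² − 1/n_i² = 0.2091.
Trying n_f = 2 gives 1/n_i² = 0.04088, i.e. n_i ≈ 5; this pair matches.

n_i = 5, n_f = 2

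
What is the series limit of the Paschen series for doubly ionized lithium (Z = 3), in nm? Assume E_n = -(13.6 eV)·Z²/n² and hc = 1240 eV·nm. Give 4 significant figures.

The Paschen series has lower level n_f = 3; the series limit corresponds to n_i → ∞.
ΔE_max = 13.6 × 9 / 3² = 13.60 eV.
λ_min = 1240 / 13.60 = 91.18 nm.

91.18 nm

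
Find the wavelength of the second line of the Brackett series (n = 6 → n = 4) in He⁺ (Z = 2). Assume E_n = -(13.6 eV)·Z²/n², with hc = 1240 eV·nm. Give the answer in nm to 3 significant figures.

656 nm

The Brackett series terminates on n_f = 4; the second line has n_i = 4+2 = 6.
ΔE = 54.40 × (1/4² − 1/6²) = 1.889 eV.
λ = 1240 / 1.889 = 656 nm.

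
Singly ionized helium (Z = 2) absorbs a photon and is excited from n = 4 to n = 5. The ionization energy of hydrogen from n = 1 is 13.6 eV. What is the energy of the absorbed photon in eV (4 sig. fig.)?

1.224 eV

The Bohr energies scale as Z², so for Z = 2: E_n = −54.40/n² eV.
E_5 = −54.40/25 = −2.176 eV and E_4 = −54.40/16 = −3.400 eV.
The photon energy is |E_5 − E_4| = 1.224 eV.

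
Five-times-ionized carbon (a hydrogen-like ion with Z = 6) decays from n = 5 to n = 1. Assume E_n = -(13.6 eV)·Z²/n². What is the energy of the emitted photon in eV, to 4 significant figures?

470.0 eV

The Bohr energies scale as Z², so for Z = 6: E_n = −489.6/n² eV.
E_5 = −489.6/25 = −19.58 eV and E_1 = −489.6/1 = −489.6 eV.
The photon energy is |E_5 − E_1| = 470.0 eV.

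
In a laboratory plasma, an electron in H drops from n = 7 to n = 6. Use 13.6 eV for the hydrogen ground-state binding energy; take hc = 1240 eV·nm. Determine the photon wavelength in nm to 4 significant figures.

ΔE = 13.60 × (1/6² − 1/7²) = 13.60 × 0.007370 = 0.1002 eV.
λ = hc/ΔE = 1240 / 0.1002 = 12370 nm.

12370 nm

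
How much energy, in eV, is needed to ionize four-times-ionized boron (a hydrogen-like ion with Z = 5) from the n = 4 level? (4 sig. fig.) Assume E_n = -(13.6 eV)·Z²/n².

21.25 eV

E_n = −13.6 Z²/n² = −340.0/n² eV for Z = 5.
E_4 = −340.0/16 = −21.25 eV, so ionization (to E = 0) requires 21.25 eV.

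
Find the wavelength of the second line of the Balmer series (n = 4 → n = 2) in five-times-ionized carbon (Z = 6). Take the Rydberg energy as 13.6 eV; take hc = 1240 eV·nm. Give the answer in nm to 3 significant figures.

13.5 nm

The Balmer series terminates on n_f = 2; the second line has n_i = 2+2 = 4.
ΔE = 489.6 × (1/2² − 1/4²) = 91.80 eV.
λ = 1240 / 91.80 = 13.5 nm.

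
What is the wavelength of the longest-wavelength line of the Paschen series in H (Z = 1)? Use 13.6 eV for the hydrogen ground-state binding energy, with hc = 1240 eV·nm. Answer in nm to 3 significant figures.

1880 nm

The Paschen series terminates on n_f = 3; the first line has n_i = 3+1 = 4.
ΔE = 13.60 × (1/3² − 1/4²) = 0.6611 eV.
λ = 1240 / 0.6611 = 1880 nm.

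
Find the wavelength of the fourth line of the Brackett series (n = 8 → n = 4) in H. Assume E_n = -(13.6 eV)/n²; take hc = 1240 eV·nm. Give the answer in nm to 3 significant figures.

1950 nm

The Brackett series terminates on n_f = 4; the fourth line has n_i = 4+4 = 8.
ΔE = 13.60 × (1/4² − 1/8²) = 0.6375 eV.
λ = 1240 / 0.6375 = 1950 nm.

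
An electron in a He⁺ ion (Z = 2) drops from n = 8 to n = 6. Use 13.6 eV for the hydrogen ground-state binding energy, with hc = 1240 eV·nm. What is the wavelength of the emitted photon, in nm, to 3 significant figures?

1880 nm

For Z = 2 the level energies scale as Z², so the effective Rydberg energy is 13.6 × 4 = 54.40 eV.
ΔE = 54.40 × (1/6² − 1/8²) = 54.40 × 0.01215 = 0.6611 eV.
λ = hc/ΔE = 1240 / 0.6611 = 1880 nm.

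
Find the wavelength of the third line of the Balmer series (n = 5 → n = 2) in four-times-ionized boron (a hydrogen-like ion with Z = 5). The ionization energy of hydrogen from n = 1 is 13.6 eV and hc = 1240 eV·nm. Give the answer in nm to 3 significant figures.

The Balmer series terminates on n_f = 2; the third line has n_i = 2+3 = 5.
ΔE = 340.0 × (1/2² − 1/5²) = 71.40 eV.
λ = 1240 / 71.40 = 17.4 nm.

17.4 nm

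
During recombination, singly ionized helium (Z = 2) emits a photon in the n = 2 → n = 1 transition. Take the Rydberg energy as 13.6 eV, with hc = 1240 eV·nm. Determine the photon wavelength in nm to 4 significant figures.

30.39 nm

For Z = 2 the level energies scale as Z², so the effective Rydberg energy is 13.6 × 4 = 54.40 eV.
ΔE = 54.40 × (1/1² − 1/2²) = 54.40 × 0.7500 = 40.80 eV.
λ = hc/ΔE = 1240 / 40.80 = 30.39 nm.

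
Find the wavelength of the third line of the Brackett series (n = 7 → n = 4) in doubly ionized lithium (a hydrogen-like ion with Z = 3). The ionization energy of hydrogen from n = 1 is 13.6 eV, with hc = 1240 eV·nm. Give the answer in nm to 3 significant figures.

The Brackett series terminates on n_f = 4; the third line has n_i = 4+3 = 7.
ΔE = 122.4 × (1/4² − 1/7²) = 5.152 eV.
λ = 1240 / 5.152 = 241 nm.

241 nm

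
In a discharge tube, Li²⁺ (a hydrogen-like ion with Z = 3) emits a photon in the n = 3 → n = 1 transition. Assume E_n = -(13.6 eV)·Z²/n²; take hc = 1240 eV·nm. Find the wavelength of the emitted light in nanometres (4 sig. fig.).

11.40 nm

For Z = 3 the level energies scale as Z², so the effective Rydberg energy is 13.6 × 9 = 122.4 eV.
ΔE = 122.4 × (1/1² − 1/3²) = 122.4 × 0.8889 = 108.8 eV.
λ = hc/ΔE = 1240 / 108.8 = 11.40 nm.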